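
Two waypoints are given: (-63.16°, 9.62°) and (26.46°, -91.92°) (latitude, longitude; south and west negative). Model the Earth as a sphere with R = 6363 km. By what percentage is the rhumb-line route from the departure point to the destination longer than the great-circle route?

Great circle: σ = 2.0697 rad → d_gc = Rσ = 13169.3 km
Rhumb: Δφ = +1.5642, Δλ = -1.7722, Δψ = +1.9121, q = Δφ/Δψ = 0.8180 → d_rh = R√(Δφ²+q²Δλ²) = 13570.2 km
Excess = (13570.2 − 13169.3) / 13169.3 = 400.9 / 13169.3 = 3.04% ≈ 3.0%

3.0%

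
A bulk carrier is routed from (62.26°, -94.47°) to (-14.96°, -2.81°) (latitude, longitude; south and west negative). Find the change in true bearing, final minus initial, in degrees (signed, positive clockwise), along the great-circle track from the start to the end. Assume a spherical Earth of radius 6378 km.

+55.7°

At departure: θ₁ = atan2(sin Δλ cos φ₂, cos φ₁ sin φ₂ − sin φ₁ cos φ₂ cos Δλ) = 95.64°
At arrival: θ₂ = atan2(sin Δλ cos φ₁, −cos φ₂ sin φ₁ + sin φ₂ cos φ₁ cos Δλ) = 151.35°
Δθ = θ₂ − θ₁ = +55.7°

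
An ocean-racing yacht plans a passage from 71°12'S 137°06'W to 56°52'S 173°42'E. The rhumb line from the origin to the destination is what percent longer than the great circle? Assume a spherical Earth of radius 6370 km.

Great circle: σ = 0.4327 rad → d_gc = Rσ = 2756.51 km
Rhumb: Δφ = +0.2502, Δλ = -0.8587, Δψ = +0.5861, q = Δφ/Δψ = 0.4268 → d_rh = R√(Δφ²+q²Δλ²) = 2826.78 km
Excess = (2826.78 − 2756.51) / 2756.51 = 70.27 / 2756.51 = 2.549% ≈ 2.5%

2.5%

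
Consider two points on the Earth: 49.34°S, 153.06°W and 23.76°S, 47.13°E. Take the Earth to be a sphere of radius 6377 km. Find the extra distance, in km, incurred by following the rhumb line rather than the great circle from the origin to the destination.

2667 km

Great circle: cos σ = sin φ₁ sin φ₂ + cos φ₁ cos φ₂ cos Δλ,  σ = 1.8277 rad → d_gc = 11655.06 km
Rhumb line: Δψ = +0.5658, q = Δφ/Δψ = 0.7891, d_rh = R√(Δφ²+q²Δλ²) = 14321.59 km
Excess = 14321.59 − 11655.06 = 2666.53 ≈ 2667 km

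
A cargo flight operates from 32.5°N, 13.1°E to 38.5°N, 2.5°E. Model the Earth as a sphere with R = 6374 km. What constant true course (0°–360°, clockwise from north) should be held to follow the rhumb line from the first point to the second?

304.8°

Δψ = ln[tan(π/4+φ₂/2)/tan(π/4+φ₁/2)] = +0.1287
Δλ = -0.1850 rad (taken the short way round)
course = atan2(Δλ, Δψ) = 304.83°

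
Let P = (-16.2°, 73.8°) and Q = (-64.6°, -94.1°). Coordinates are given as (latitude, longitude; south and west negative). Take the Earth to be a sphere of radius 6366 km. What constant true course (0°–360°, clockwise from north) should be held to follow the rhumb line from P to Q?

247.7°

Meridional parts: M(φ₁)=-0.2866, M(φ₂)=-1.4901 → ΔM = -1.2035;  Δλ = -2.9304 rad
tan C = Δλ / ΔM = +2.4350 → C = 247.67°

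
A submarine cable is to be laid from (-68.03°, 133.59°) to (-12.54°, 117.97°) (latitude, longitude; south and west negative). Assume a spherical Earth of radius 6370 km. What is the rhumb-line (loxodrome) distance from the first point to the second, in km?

Rhumb course C = atan2(Δλ, Δψ) with Δψ = ln[tan(π/4+φ₂/2)/tan(π/4+φ₁/2)] = +1.4187, Δλ = -0.2726 → C = 349.12°
d = R·|Δφ| / |cos C| = 6370·0.96848 / 0.98203 = 6282 km

6282 km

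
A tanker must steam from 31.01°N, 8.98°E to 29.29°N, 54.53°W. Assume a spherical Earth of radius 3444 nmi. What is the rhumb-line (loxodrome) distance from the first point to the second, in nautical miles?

3302 nmi

Δψ = ln[tan(π/4+φ₂/2)/tan(π/4+φ₁/2)] = -0.0347;  Δφ = -0.0300 rad,  Δλ = -1.1085 rad
q = Δφ/Δψ = 0.8647
d = R·√(Δφ² + q²Δλ²) = 3444·0.95891 = 3302 nmi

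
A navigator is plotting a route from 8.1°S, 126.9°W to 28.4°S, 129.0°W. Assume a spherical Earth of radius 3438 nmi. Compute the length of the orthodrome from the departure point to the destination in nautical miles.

Haversine: a = sin²(Δφ/2)+cos φ₁ cos φ₂ sin²(Δλ/2) = 0.03135;  σ = 2·atan2(√a,√(1−a))
σ = 20.396° → d = Rσ = 3438·0.35598 = 1224 nmi

1224 nmi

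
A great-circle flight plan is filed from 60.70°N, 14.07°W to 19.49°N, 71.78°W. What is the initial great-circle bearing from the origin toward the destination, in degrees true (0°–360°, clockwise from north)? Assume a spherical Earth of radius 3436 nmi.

θ = atan2( sin Δλ·cos φ₂ ,  cos φ₁ sin φ₂ − sin φ₁ cos φ₂ cos Δλ )
  = atan2(-0.7969, -0.2759) = 250.90°

250.9°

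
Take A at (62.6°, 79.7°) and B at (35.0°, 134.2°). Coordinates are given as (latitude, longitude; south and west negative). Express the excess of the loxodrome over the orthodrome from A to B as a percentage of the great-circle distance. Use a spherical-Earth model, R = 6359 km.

2.3%

Great circle: σ = 0.7552 rad → d_gc = Rσ = 4802.3 km
Rhumb: Δφ = -0.4817, Δλ = +0.9512, Δψ = -0.7587, q = Δφ/Δψ = 0.6349 → d_rh = R√(Δφ²+q²Δλ²) = 4912.5 km
Excess = (4912.5 − 4802.3) / 4802.3 = 110.2 / 4802.3 = 2.29% ≈ 2.3%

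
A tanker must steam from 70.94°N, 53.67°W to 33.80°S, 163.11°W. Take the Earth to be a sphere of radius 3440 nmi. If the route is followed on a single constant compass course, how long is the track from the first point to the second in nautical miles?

Δψ = ln[tan(π/4+φ₂/2)/tan(π/4+φ₁/2)] = -2.4120;  Δφ = -1.8281 rad,  Δλ = -1.9101 rad
q = Δφ/Δψ = 0.7579
d = R·√(Δφ² + q²Δλ²) = 3440·2.33186 = 8022 nmi

8022 nmi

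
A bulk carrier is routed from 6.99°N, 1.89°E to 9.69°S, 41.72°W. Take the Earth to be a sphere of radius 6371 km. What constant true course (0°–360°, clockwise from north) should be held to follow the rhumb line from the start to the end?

249.0°

Meridional parts: M(φ₁)=+0.1223, M(φ₂)=-0.1699 → ΔM = -0.2922;  Δλ = -0.7611 rad
tan C = Δλ / ΔM = +2.6045 → C = 249.00°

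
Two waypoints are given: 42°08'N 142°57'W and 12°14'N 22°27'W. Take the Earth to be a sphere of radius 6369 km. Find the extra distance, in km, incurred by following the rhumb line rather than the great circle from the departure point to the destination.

Great circle: cos σ = sin φ₁ sin φ₂ + cos φ₁ cos φ₂ cos Δλ,  σ = 1.7984 rad → d_gc = 11454.3 km
Rhumb line: Δψ = -0.5971, q = Δφ/Δψ = 0.8739, d_rh = R√(Δφ²+q²Δλ²) = 12168.5 km
Excess = 12168.5 − 11454.3 = 714.2 ≈ 714 km

714 km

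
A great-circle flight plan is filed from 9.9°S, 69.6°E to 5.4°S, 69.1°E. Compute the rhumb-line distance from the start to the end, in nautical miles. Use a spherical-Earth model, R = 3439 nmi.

272 nmi

Δψ = ln[tan(π/4+φ₂/2)/tan(π/4+φ₁/2)] = +0.0793;  Δφ = +0.0785 rad,  Δλ = -0.0087 rad
q = Δφ/Δψ = 0.9908
d = R·√(Δφ² + q²Δλ²) = 3439·0.07901 = 272 nmi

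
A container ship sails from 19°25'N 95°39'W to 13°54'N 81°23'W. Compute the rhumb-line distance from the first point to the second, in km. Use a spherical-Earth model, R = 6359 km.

Δψ = ln[tan(π/4+φ₂/2)/tan(π/4+φ₁/2)] = -0.1005;  Δφ = -0.0963 rad,  Δλ = +0.2490 rad
q = Δφ/Δψ = 0.9576
d = R·√(Δφ² + q²Δλ²) = 6359·0.25715 = 1635 km

1635 km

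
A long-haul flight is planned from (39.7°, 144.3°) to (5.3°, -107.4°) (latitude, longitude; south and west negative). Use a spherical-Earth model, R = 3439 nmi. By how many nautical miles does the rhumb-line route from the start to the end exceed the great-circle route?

Great circle: cos σ = sin φ₁ sin φ₂ + cos φ₁ cos φ₂ cos Δλ,  σ = 1.7534 rad → d_gc = 6029.80 nmi
Rhumb line: Δψ = -0.6635, q = Δφ/Δψ = 0.9049, d_rh = R√(Δφ²+q²Δλ²) = 6234.35 nmi
Excess = 6234.35 − 6029.80 = 204.55 ≈ 205 nmi

205 nmi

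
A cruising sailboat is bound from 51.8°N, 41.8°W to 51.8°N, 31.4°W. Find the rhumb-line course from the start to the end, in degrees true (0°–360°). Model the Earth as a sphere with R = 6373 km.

Δψ = ln[tan(π/4+φ₂/2)/tan(π/4+φ₁/2)] = +0.0000
Δλ = +0.1815 rad (taken the short way round)
course = atan2(Δλ, Δψ) = 90.00°

90.0°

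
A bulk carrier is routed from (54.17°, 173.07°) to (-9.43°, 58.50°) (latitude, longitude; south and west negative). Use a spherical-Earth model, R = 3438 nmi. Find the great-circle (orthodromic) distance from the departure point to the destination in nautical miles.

6714 nmi

cos σ = sin φ₁ sin φ₂ + cos φ₁ cos φ₂ cos Δλ
      = sin(54.17°)sin(-9.43°) + cos(54.17°)cos(-9.43°)cos(-114.57°) = -0.3730
σ = 111.898° → d = Rσ = 3438·1.95298 = 6714 nmi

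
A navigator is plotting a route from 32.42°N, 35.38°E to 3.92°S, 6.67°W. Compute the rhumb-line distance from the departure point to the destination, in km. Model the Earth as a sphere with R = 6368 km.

Δψ = ln[tan(π/4+φ₂/2)/tan(π/4+φ₁/2)] = -0.6672;  Δφ = -0.6343 rad,  Δλ = -0.7339 rad
q = Δφ/Δψ = 0.9507
d = R·√(Δφ² + q²Δλ²) = 6368·0.94290 = 6004 km

6004 km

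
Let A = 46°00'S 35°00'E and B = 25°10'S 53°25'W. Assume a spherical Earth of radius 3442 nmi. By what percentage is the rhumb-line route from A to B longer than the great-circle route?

Great circle: σ = 1.2416 rad → d_gc = Rσ = 4273.6 nmi
Rhumb: Δφ = +0.3636, Δλ = -1.5432, Δψ = +0.4522, q = Δφ/Δψ = 0.8041 → d_rh = R√(Δφ²+q²Δλ²) = 4450.7 nmi
Excess = (4450.7 − 4273.6) / 4273.6 = 177.1 / 4273.6 = 4.14% ≈ 4.1%

4.1%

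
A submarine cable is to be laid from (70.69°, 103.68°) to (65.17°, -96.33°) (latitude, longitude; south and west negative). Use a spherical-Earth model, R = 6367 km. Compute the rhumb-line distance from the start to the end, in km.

6674 km

Δψ = ln[tan(π/4+φ₂/2)/tan(π/4+φ₁/2)] = -0.2577;  Δφ = -0.0963 rad,  Δλ = +2.7924 rad
q = Δφ/Δψ = 0.3738
d = R·√(Δφ² + q²Δλ²) = 6367·1.04827 = 6674 km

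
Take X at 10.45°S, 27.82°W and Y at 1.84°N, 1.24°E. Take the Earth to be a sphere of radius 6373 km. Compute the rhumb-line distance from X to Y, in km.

3495 km

Rhumb course C = atan2(Δλ, Δψ) with Δψ = ln[tan(π/4+φ₂/2)/tan(π/4+φ₁/2)] = +0.2155, Δλ = +0.5072 → C = 66.98°
d = R·|Δφ| / |cos C| = 6373·0.21450 / 0.39109 = 3495 km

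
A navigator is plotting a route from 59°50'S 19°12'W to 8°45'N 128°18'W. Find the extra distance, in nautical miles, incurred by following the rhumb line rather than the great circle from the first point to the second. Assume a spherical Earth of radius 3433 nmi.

323 nmi

Great circle: cos σ = sin φ₁ sin φ₂ + cos φ₁ cos φ₂ cos Δλ,  σ = 1.8692 rad → d_gc = 6417.12 nmi
Rhumb line: Δψ = +1.4645, q = Δφ/Δψ = 0.8174, d_rh = R√(Δφ²+q²Δλ²) = 6740.55 nmi
Excess = 6740.55 − 6417.12 = 323.43 ≈ 323 nmi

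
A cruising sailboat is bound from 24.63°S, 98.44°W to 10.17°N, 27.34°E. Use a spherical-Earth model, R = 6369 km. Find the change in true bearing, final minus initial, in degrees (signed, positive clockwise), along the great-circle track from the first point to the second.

At departure: θ₁ = atan2(sin Δλ cos φ₂, cos φ₁ sin φ₂ − sin φ₁ cos φ₂ cos Δλ) = 95.67°
At arrival: θ₂ = atan2(sin Δλ cos φ₁, −cos φ₂ sin φ₁ + sin φ₂ cos φ₁ cos Δλ) = 66.78°
Δθ = θ₂ − θ₁ = -28.9°

-28.9°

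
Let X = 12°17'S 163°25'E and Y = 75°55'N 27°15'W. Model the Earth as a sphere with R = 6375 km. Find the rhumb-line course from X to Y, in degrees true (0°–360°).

52.0°

Δψ = ln[tan(π/4+φ₂/2)/tan(π/4+φ₁/2)] = +2.3074
Δλ = +2.9554 rad (taken the short way round)
course = atan2(Δλ, Δψ) = 52.02°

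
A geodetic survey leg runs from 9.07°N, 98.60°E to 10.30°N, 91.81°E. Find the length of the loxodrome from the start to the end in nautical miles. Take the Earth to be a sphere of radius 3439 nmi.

408 nmi

Rhumb course C = atan2(Δλ, Δψ) with Δψ = ln[tan(π/4+φ₂/2)/tan(π/4+φ₁/2)] = +0.0218, Δλ = -0.1185 → C = 280.41°
d = R·|Δφ| / |cos C| = 3439·0.02147 / 0.18074 = 408 nmi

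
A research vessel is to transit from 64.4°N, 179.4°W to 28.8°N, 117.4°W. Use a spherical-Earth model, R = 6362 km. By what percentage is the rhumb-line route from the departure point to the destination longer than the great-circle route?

Great circle: σ = 0.9119 rad → d_gc = Rσ = 5801.7 km
Rhumb: Δφ = -0.6213, Δλ = +1.0821, Δψ = -0.9567, q = Δφ/Δψ = 0.6495 → d_rh = R√(Δφ²+q²Δλ²) = 5968.0 km
Excess = (5968.0 − 5801.7) / 5801.7 = 166.3 / 5801.7 = 2.87% ≈ 2.9%

2.9%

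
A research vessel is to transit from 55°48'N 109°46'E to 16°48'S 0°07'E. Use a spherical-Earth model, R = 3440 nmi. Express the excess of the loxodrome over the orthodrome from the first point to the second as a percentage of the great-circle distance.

Great circle: σ = 2.0042 rad → d_gc = Rσ = 6894.6 nmi
Rhumb: Δφ = -1.2671, Δλ = -1.9138, Δψ = -1.4763, q = Δφ/Δψ = 0.8583 → d_rh = R√(Δφ²+q²Δλ²) = 7136.2 nmi
Excess = (7136.2 − 6894.6) / 6894.6 = 241.6 / 6894.6 = 3.50% ≈ 3.5%

3.5%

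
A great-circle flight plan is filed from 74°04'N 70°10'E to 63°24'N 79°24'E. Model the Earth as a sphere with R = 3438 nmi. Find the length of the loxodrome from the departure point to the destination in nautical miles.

670 nmi

Δψ = ln[tan(π/4+φ₂/2)/tan(π/4+φ₁/2)] = -0.5242;  Δφ = -0.1862 rad,  Δλ = +0.1612 rad
q = Δφ/Δψ = 0.3551
d = R·√(Δφ² + q²Δλ²) = 3438·0.19477 = 670 nmi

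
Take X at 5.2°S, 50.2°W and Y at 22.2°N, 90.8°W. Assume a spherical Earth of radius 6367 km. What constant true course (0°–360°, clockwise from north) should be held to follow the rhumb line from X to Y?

304.6°

Meridional parts: M(φ₁)=-0.0909, M(φ₂)=+0.3975 → ΔM = +0.4884;  Δλ = -0.7086 rad
tan C = Δλ / ΔM = -1.4508 → C = 304.58°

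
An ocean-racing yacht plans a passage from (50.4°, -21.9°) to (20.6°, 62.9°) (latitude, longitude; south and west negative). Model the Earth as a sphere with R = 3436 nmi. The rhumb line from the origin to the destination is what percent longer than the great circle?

Great circle: σ = 1.2396 rad → d_gc = Rσ = 4259.3 nmi
Rhumb: Δφ = -0.5201, Δλ = +1.4800, Δψ = -0.6540, q = Δφ/Δψ = 0.7952 → d_rh = R√(Δφ²+q²Δλ²) = 4421.3 nmi
Excess = (4421.3 − 4259.3) / 4259.3 = 162.0 / 4259.3 = 3.80% ≈ 3.8%

3.8%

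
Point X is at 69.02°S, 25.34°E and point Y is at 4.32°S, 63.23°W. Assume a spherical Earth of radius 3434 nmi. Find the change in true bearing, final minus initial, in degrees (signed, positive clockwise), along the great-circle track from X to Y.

+69.2°

At departure: θ₁ = atan2(sin Δλ cos φ₂, cos φ₁ sin φ₂ − sin φ₁ cos φ₂ cos Δλ) = 269.79°
At arrival: θ₂ = atan2(sin Δλ cos φ₁, −cos φ₂ sin φ₁ + sin φ₂ cos φ₁ cos Δλ) = 338.96°
Δθ = θ₂ − θ₁ = +69.2°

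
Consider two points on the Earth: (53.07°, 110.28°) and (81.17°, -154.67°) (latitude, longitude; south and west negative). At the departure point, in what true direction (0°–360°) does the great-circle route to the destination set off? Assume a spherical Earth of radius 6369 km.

14.2°

θ = atan2( sin Δλ·cos φ₂ ,  cos φ₁ sin φ₂ − sin φ₁ cos φ₂ cos Δλ )
  = atan2(+0.1529, +0.6045) = 14.19°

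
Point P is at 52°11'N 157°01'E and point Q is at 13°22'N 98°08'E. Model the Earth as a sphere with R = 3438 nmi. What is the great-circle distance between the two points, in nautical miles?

cos σ = sin φ₁ sin φ₂ + cos φ₁ cos φ₂ cos Δλ
      = sin(52.18°)sin(13.37°) + cos(52.18°)cos(13.37°)cos(-58.88°) = 0.4909
σ = 60.600° → d = Rσ = 3438·1.05767 = 3636 nmi

3636 nmi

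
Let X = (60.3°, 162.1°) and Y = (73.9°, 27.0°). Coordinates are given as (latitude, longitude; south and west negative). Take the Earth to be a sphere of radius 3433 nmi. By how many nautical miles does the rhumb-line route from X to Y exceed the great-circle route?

Great circle: cos σ = sin φ₁ sin φ₂ + cos φ₁ cos φ₂ cos Δλ,  σ = 0.7418 rad → d_gc = 2546.7 nmi
Rhumb line: Δψ = +0.6285, q = Δφ/Δψ = 0.3777, d_rh = R√(Δφ²+q²Δλ²) = 3164.0 nmi
Excess = 3164.0 − 2546.7 = 617.3 ≈ 617 nmi

617 nmi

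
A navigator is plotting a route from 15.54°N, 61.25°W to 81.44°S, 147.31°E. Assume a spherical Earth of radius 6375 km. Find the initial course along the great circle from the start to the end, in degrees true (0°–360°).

184.4°

N = sin Δλ·cos φ₂ = -0.0712;  D = cos φ₁ sin φ₂ − sin φ₁ cos φ₂ cos Δλ = -0.9177
initial course = atan2(N, D) = 184.43°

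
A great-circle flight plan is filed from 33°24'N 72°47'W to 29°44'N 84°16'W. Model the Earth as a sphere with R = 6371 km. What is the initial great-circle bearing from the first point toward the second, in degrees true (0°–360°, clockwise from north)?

252.5°

θ = atan2( sin Δλ·cos φ₂ ,  cos φ₁ sin φ₂ − sin φ₁ cos φ₂ cos Δλ )
  = atan2(-0.1729, -0.0544) = 252.54°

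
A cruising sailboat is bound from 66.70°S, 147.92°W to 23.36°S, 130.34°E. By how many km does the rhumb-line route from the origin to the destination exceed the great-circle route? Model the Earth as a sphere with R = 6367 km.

369 km

Great circle: cos σ = sin φ₁ sin φ₂ + cos φ₁ cos φ₂ cos Δλ,  σ = 1.1414 rad → d_gc = 7267.2 km
Rhumb line: Δψ = +1.1595, q = Δφ/Δψ = 0.6524, d_rh = R√(Δφ²+q²Δλ²) = 7636.1 km
Excess = 7636.1 − 7267.2 = 368.9 ≈ 369 km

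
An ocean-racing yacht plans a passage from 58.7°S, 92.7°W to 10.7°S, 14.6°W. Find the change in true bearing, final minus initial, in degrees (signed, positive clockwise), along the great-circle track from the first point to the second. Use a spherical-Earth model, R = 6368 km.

Initial bearing θ₁ = atan2(sin Δλ cos φ₂, cos φ₁ sin φ₂ − sin φ₁ cos φ₂ cos Δλ) = 85.44°
Final bearing θ₂ = (initial bearing from the destination back to the start) + 180° = 31.81°
Δθ = θ₂ − θ₁ = -53.6°

-53.6°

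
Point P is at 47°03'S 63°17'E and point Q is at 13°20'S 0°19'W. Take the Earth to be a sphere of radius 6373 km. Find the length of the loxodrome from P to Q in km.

Rhumb course C = atan2(Δλ, Δψ) with Δψ = ln[tan(π/4+φ₂/2)/tan(π/4+φ₁/2)] = +0.6981, Δλ = -1.1100 → C = 302.16°
d = R·|Δφ| / |cos C| = 6373·0.58847 / 0.53236 = 7045 km

7045 km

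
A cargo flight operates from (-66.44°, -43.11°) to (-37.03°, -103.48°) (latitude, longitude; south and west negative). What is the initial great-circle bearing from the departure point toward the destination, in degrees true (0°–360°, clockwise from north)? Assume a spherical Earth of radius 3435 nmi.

θ = atan2( sin Δλ·cos φ₂ ,  cos φ₁ sin φ₂ − sin φ₁ cos φ₂ cos Δλ )
  = atan2(-0.6939, +0.1211) = 279.90°

279.9°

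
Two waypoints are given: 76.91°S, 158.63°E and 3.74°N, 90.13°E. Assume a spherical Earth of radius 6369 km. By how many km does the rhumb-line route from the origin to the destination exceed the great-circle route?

Great circle: cos σ = sin φ₁ sin φ₂ + cos φ₁ cos φ₂ cos Δλ,  σ = 1.5515 rad → d_gc = 9881.5 km
Rhumb line: Δψ = +2.2305, q = Δφ/Δψ = 0.6311, d_rh = R√(Δφ²+q²Δλ²) = 10171.7 km
Excess = 10171.7 − 9881.5 = 290.2 ≈ 290 km

290 km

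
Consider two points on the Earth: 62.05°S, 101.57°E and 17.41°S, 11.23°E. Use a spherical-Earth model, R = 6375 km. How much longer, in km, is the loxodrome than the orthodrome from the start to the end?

451 km

Great circle: cos σ = sin φ₁ sin φ₂ + cos φ₁ cos φ₂ cos Δλ,  σ = 1.3061 rad → d_gc = 8326.1 km
Rhumb line: Δψ = +1.0822, q = Δφ/Δψ = 0.7199, d_rh = R√(Δφ²+q²Δλ²) = 8777.1 km
Excess = 8777.1 − 8326.1 = 451.0 ≈ 451 km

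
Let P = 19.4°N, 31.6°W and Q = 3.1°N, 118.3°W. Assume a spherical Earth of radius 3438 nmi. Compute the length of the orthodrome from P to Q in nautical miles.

5152 nmi

cos σ = sin φ₁ sin φ₂ + cos φ₁ cos φ₂ cos Δλ
      = sin(19.40°)sin(3.10°) + cos(19.40°)cos(3.10°)cos(-86.70°) = 0.0722
σ = 85.861° → d = Rσ = 3438·1.49855 = 5152 nmi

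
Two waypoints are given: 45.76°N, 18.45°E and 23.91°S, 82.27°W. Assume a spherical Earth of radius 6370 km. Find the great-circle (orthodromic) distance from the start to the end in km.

cos σ = sin φ₁ sin φ₂ + cos φ₁ cos φ₂ cos Δλ
      = sin(45.76°)sin(-23.91°) + cos(45.76°)cos(-23.91°)cos(-100.72°) = -0.4090
σ = 114.142° → d = Rσ = 6370·1.99216 = 12690 km

12690 km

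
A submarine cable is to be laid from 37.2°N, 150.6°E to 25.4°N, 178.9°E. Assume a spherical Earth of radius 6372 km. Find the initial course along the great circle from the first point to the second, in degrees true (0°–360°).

108.0°

θ = atan2( sin Δλ·cos φ₂ ,  cos φ₁ sin φ₂ − sin φ₁ cos φ₂ cos Δλ )
  = atan2(+0.4283, -0.1392) = 108.01°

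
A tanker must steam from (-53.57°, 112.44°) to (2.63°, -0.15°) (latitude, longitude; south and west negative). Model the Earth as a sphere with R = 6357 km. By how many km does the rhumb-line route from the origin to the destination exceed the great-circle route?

597 km

Great circle: cos σ = sin φ₁ sin φ₂ + cos φ₁ cos φ₂ cos Δλ,  σ = 1.8388 rad → d_gc = 11689.2 km
Rhumb line: Δψ = +1.1574, q = Δφ/Δψ = 0.8475, d_rh = R√(Δφ²+q²Δλ²) = 12286.6 km
Excess = 12286.6 − 11689.2 = 597.4 ≈ 597 km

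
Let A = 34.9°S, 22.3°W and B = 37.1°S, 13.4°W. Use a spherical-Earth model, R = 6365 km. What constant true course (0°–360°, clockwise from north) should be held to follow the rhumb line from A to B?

107.0°

Δψ = ln[tan(π/4+φ₂/2)/tan(π/4+φ₁/2)] = -0.0475
Δλ = +0.1553 rad (taken the short way round)
course = atan2(Δλ, Δψ) = 106.99°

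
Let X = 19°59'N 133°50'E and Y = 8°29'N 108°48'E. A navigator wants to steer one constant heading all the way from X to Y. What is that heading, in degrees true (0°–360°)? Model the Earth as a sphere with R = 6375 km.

Δψ = ln[tan(π/4+φ₂/2)/tan(π/4+φ₁/2)] = -0.2075
Δλ = -0.4369 rad (taken the short way round)
course = atan2(Δλ, Δψ) = 244.60°

244.6°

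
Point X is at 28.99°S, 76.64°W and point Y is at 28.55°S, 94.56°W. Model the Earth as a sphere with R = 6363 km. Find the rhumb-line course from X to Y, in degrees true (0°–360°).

Δψ = ln[tan(π/4+φ₂/2)/tan(π/4+φ₁/2)] = +0.0088
Δλ = -0.3128 rad (taken the short way round)
course = atan2(Δλ, Δψ) = 271.60°

271.6°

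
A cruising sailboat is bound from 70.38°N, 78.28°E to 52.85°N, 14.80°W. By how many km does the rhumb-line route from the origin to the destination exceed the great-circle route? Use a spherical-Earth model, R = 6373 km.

448 km

Great circle: cos σ = sin φ₁ sin φ₂ + cos φ₁ cos φ₂ cos Δλ,  σ = 0.7379 rad → d_gc = 4702.6 km
Rhumb line: Δψ = -0.6645, q = Δφ/Δψ = 0.4604, d_rh = R√(Δφ²+q²Δλ²) = 5150.4 km
Excess = 5150.4 − 4702.6 = 447.8 ≈ 448 km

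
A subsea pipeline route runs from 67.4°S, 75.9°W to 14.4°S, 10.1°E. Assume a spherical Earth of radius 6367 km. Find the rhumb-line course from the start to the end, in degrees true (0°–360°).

Meridional parts: M(φ₁)=-1.6103, M(φ₂)=-0.2540 → ΔM = +1.3563;  Δλ = +1.5010 rad
tan C = Δλ / ΔM = +1.1067 → C = 47.90°

47.9°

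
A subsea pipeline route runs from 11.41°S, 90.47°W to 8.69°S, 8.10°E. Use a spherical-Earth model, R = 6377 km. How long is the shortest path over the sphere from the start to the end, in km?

10749 km

cos σ = sin φ₁ sin φ₂ + cos φ₁ cos φ₂ cos Δλ
      = sin(-11.41°)sin(-8.69°) + cos(-11.41°)cos(-8.69°)cos(98.57°) = -0.1145
σ = 96.575° → d = Rσ = 6377·1.68555 = 10749 km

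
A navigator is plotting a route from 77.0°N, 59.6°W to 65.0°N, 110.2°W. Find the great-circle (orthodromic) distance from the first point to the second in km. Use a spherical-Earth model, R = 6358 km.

cos σ = sin φ₁ sin φ₂ + cos φ₁ cos φ₂ cos Δλ
      = sin(77.00°)sin(65.00°) + cos(77.00°)cos(65.00°)cos(-50.60°) = 0.9434
σ = 19.366° → d = Rσ = 6358·0.33799 = 2149 km

2149 km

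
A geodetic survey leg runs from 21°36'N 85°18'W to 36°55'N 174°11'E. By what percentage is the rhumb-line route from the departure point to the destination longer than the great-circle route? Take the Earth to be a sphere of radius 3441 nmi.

4.1%

Great circle: σ = 1.4853 rad → d_gc = Rσ = 5110.8 nmi
Rhumb: Δφ = +0.2673, Δλ = -1.7543, Δψ = +0.3079, q = Δφ/Δψ = 0.8682 → d_rh = R√(Δφ²+q²Δλ²) = 5321.1 nmi
Excess = (5321.1 − 5110.8) / 5110.8 = 210.3 / 5110.8 = 4.11% ≈ 4.1%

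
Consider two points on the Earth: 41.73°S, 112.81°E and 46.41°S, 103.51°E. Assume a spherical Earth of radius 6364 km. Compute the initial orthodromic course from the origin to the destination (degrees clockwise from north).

231.8°

N = sin Δλ·cos φ₂ = -0.1114;  D = cos φ₁ sin φ₂ − sin φ₁ cos φ₂ cos Δλ = -0.0876
initial course = atan2(N, D) = 231.82°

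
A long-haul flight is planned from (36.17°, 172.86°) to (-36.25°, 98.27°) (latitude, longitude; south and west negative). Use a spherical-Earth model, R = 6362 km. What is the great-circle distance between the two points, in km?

11119 km

cos σ = sin φ₁ sin φ₂ + cos φ₁ cos φ₂ cos Δλ
      = sin(36.17°)sin(-36.25°) + cos(36.17°)cos(-36.25°)cos(-74.59°) = -0.1760
σ = 100.136° → d = Rσ = 6362·1.74771 = 11119 km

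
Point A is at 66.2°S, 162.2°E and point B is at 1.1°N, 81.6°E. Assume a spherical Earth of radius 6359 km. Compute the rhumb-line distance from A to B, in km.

Rhumb course C = atan2(Δλ, Δψ) with Δψ = ln[tan(π/4+φ₂/2)/tan(π/4+φ₁/2)] = +1.5764, Δλ = -1.4067 → C = 318.25°
d = R·|Δφ| / |cos C| = 6359·1.17461 / 0.74611 = 10011 km

10011 km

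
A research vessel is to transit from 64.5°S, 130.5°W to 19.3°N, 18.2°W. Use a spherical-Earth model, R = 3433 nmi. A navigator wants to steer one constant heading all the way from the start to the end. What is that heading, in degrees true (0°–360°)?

47.0°

Δψ = ln[tan(π/4+φ₂/2)/tan(π/4+φ₁/2)] = +1.8294
Δλ = +1.9600 rad (taken the short way round)
course = atan2(Δλ, Δψ) = 46.97°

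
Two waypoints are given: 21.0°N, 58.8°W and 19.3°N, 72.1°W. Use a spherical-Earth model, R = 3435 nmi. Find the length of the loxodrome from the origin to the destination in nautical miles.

755 nmi

Rhumb course C = atan2(Δλ, Δψ) with Δψ = ln[tan(π/4+φ₂/2)/tan(π/4+φ₁/2)] = -0.0316, Δλ = -0.2321 → C = 262.25°
d = R·|Δφ| / |cos C| = 3435·0.02967 / 0.13491 = 755 nmi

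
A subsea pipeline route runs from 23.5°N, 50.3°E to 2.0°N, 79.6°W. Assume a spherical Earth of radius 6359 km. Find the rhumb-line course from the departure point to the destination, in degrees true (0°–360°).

260.3°

Meridional parts: M(φ₁)=+0.4222, M(φ₂)=+0.0349 → ΔM = -0.3872;  Δλ = -2.2672 rad
tan C = Δλ / ΔM = +5.8546 → C = 260.31°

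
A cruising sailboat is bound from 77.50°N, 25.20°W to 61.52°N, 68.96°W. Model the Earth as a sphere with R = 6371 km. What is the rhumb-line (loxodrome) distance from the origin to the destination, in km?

2401 km

Δψ = ln[tan(π/4+φ₂/2)/tan(π/4+φ₁/2)] = -0.8404;  Δφ = -0.2789 rad,  Δλ = -0.7638 rad
q = Δφ/Δψ = 0.3319
d = R·√(Δφ² + q²Δλ²) = 6371·0.37688 = 2401 km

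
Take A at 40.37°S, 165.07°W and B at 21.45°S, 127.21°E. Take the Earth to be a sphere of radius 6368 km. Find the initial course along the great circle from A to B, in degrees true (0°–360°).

266.7°

N = sin Δλ·cos φ₂ = -0.8613;  D = cos φ₁ sin φ₂ − sin φ₁ cos φ₂ cos Δλ = -0.0500
initial course = atan2(N, D) = 266.67°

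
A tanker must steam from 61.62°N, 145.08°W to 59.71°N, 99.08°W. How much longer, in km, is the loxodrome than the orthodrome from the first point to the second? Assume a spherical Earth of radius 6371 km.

52 km

Great circle: cos σ = sin φ₁ sin φ₂ + cos φ₁ cos φ₂ cos Δλ,  σ = 0.3865 rad → d_gc = 2462.3 km
Rhumb line: Δψ = -0.0681, q = Δφ/Δψ = 0.4897, d_rh = R√(Δφ²+q²Δλ²) = 2514.0 km
Excess = 2514.0 − 2462.3 = 51.7 ≈ 52 km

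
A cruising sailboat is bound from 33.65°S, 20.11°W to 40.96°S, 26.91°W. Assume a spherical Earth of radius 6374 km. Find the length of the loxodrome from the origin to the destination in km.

Δψ = ln[tan(π/4+φ₂/2)/tan(π/4+φ₁/2)] = -0.1606;  Δφ = -0.1276 rad,  Δλ = -0.1187 rad
q = Δφ/Δψ = 0.7943
d = R·√(Δφ² + q²Δλ²) = 6374·0.15863 = 1011 km

1011 km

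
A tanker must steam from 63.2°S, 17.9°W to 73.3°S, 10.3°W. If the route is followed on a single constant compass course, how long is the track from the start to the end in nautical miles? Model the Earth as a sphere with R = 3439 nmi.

Δψ = ln[tan(π/4+φ₂/2)/tan(π/4+φ₁/2)] = -0.4843;  Δφ = -0.1763 rad,  Δλ = +0.1326 rad
q = Δφ/Δψ = 0.3640
d = R·√(Δφ² + q²Δλ²) = 3439·0.18277 = 629 nmi

629 nmi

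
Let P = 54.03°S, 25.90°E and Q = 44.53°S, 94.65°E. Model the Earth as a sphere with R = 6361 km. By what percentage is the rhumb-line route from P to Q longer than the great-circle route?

3.8%

Great circle: σ = 0.7680 rad → d_gc = Rσ = 4885.0 km
Rhumb: Δφ = +0.1658, Δλ = +1.1999, Δψ = +0.2552, q = Δφ/Δψ = 0.6496 → d_rh = R√(Δφ²+q²Δλ²) = 5069.0 km
Excess = (5069.0 − 4885.0) / 4885.0 = 184.0 / 4885.0 = 3.77% ≈ 3.8%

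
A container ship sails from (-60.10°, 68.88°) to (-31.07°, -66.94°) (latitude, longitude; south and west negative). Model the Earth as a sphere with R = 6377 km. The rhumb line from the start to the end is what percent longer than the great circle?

Great circle: σ = 1.4291 rad → d_gc = Rσ = 9113.6 km
Rhumb: Δφ = +0.5067, Δλ = -2.3705, Δψ = +0.7495, q = Δφ/Δψ = 0.6760 → d_rh = R√(Δφ²+q²Δλ²) = 10718.1 km
Excess = (10718.1 − 9113.6) / 9113.6 = 1604.5 / 9113.6 = 17.61% ≈ 17.6%

17.6%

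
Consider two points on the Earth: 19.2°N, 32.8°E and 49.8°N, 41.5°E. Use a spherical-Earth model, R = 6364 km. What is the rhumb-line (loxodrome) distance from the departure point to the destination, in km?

Δψ = ln[tan(π/4+φ₂/2)/tan(π/4+φ₁/2)] = +0.6637;  Δφ = +0.5341 rad,  Δλ = +0.1518 rad
q = Δφ/Δψ = 0.8047
d = R·√(Δφ² + q²Δλ²) = 6364·0.54787 = 3487 km

3487 km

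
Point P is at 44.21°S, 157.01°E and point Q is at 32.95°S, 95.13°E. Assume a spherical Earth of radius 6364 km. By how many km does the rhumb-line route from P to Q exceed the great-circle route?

Great circle: cos σ = sin φ₁ sin φ₂ + cos φ₁ cos φ₂ cos Δλ,  σ = 0.8463 rad → d_gc = 5385.9 km
Rhumb line: Δψ = +0.2523, q = Δφ/Δψ = 0.7789, d_rh = R√(Δφ²+q²Δλ²) = 5497.5 km
Excess = 5497.5 − 5385.9 = 111.6 ≈ 112 km

112 km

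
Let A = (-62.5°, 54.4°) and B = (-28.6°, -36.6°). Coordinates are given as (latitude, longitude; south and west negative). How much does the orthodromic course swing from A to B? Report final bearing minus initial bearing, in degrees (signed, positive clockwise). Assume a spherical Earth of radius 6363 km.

Initial bearing θ₁ = atan2(sin Δλ cos φ₂, cos φ₁ sin φ₂ − sin φ₁ cos φ₂ cos Δλ) = 255.04°
Final bearing θ₂ = (initial bearing from the destination back to the start) + 180° = 329.46°
Δθ = θ₂ − θ₁ = +74.4°

+74.4°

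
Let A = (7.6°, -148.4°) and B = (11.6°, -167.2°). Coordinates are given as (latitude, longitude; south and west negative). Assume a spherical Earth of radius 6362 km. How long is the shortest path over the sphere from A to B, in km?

2105 km

cos σ = sin φ₁ sin φ₂ + cos φ₁ cos φ₂ cos Δλ
      = sin(7.60°)sin(11.60°) + cos(7.60°)cos(11.60°)cos(-18.80°) = 0.9458
σ = 18.957° → d = Rσ = 6362·0.33086 = 2105 km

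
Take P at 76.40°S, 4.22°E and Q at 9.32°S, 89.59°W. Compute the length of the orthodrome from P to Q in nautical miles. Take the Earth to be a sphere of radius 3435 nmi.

4906 nmi

Haversine: a = sin²(Δφ/2)+cos φ₁ cos φ₂ sin²(Δλ/2) = 0.42901;  σ = 2·atan2(√a,√(1−a))
σ = 81.837° → d = Rσ = 3435·1.42833 = 4906 nmi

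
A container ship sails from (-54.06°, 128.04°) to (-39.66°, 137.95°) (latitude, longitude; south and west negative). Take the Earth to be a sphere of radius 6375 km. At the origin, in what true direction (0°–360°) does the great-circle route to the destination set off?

29.0°

N = sin Δλ·cos φ₂ = +0.1325;  D = cos φ₁ sin φ₂ − sin φ₁ cos φ₂ cos Δλ = +0.2394
initial course = atan2(N, D) = 28.96°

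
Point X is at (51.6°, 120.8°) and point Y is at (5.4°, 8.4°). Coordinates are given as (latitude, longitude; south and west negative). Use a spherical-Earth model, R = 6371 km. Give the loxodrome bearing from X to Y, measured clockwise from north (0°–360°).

243.9°

Δψ = ln[tan(π/4+φ₂/2)/tan(π/4+φ₁/2)] = -0.9605
Δλ = -1.9618 rad (taken the short way round)
course = atan2(Δλ, Δψ) = 243.91°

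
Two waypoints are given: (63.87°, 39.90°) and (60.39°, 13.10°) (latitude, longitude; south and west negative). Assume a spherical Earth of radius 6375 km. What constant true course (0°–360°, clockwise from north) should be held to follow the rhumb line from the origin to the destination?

254.5°

Meridional parts: M(φ₁)=+1.4607, M(φ₂)=+1.3307 → ΔM = -0.1301;  Δλ = -0.4677 rad
tan C = Δλ / ΔM = +3.5955 → C = 254.46°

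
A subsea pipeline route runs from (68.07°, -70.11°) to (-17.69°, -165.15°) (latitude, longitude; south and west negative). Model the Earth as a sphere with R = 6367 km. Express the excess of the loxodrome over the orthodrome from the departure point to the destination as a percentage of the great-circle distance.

Great circle: σ = 1.8893 rad → d_gc = Rσ = 12029.1 km
Rhumb: Δφ = -1.4968, Δλ = -1.6588, Δψ = -1.9550, q = Δφ/Δψ = 0.7656 → d_rh = R√(Δφ²+q²Δλ²) = 12498.3 km
Excess = (12498.3 − 12029.1) / 12029.1 = 469.2 / 12029.1 = 3.90% ≈ 3.9%

3.9%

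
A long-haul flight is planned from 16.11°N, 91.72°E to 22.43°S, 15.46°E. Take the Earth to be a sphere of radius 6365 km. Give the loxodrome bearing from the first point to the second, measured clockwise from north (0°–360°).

242.7°

Δψ = ln[tan(π/4+φ₂/2)/tan(π/4+φ₁/2)] = -0.6868
Δλ = -1.3310 rad (taken the short way round)
course = atan2(Δλ, Δψ) = 242.70°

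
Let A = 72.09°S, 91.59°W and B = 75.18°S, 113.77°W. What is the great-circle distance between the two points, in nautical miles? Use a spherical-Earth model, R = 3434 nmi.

414 nmi

cos σ = sin φ₁ sin φ₂ + cos φ₁ cos φ₂ cos Δλ
      = sin(-72.09°)sin(-75.18°) + cos(-72.09°)cos(-75.18°)cos(-22.18°) = 0.9927
σ = 6.915° → d = Rσ = 3434·0.12069 = 414 nmi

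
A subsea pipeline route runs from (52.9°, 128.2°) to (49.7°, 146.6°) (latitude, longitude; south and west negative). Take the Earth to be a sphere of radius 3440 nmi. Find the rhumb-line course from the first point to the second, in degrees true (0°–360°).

105.6°

Meridional parts: M(φ₁)=+1.0919, M(φ₂)=+1.0026 → ΔM = -0.0894;  Δλ = +0.3211 rad
tan C = Δλ / ΔM = -3.5932 → C = 105.55°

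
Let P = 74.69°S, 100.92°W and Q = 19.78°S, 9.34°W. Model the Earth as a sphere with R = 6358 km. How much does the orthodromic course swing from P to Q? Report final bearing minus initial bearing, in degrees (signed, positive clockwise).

Initial bearing θ₁ = atan2(sin Δλ cos φ₂, cos φ₁ sin φ₂ − sin φ₁ cos φ₂ cos Δλ) = 96.93°
Final bearing θ₂ = (initial bearing from the destination back to the start) + 180° = 16.17°
Δθ = θ₂ − θ₁ = -80.8°

-80.8°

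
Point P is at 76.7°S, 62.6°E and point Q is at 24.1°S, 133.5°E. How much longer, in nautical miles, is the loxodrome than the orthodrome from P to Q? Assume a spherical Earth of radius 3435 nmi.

158 nmi

Great circle: cos σ = sin φ₁ sin φ₂ + cos φ₁ cos φ₂ cos Δλ,  σ = 1.0859 rad → d_gc = 3730.2 nmi
Rhumb line: Δψ = +1.7155, q = Δφ/Δψ = 0.5351, d_rh = R√(Δφ²+q²Δλ²) = 3888.3 nmi
Excess = 3888.3 − 3730.2 = 158.1 ≈ 158 nmi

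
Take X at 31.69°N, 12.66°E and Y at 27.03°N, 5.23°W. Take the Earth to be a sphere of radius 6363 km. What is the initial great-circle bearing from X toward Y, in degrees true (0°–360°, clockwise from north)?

257.9°

θ = atan2( sin Δλ·cos φ₂ ,  cos φ₁ sin φ₂ − sin φ₁ cos φ₂ cos Δλ )
  = atan2(-0.2736, -0.0586) = 257.91°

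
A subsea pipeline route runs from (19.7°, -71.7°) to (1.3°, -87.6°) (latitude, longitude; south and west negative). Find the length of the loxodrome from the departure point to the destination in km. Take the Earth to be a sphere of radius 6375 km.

2681 km

Δψ = ln[tan(π/4+φ₂/2)/tan(π/4+φ₁/2)] = -0.3281;  Δφ = -0.3211 rad,  Δλ = -0.2775 rad
q = Δφ/Δψ = 0.9787
d = R·√(Δφ² + q²Δλ²) = 6375·0.42059 = 2681 km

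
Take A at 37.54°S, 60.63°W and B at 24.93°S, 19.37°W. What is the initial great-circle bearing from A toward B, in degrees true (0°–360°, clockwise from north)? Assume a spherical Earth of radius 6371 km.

82.3°

θ = atan2( sin Δλ·cos φ₂ ,  cos φ₁ sin φ₂ − sin φ₁ cos φ₂ cos Δλ )
  = atan2(+0.5980, +0.0811) = 82.27°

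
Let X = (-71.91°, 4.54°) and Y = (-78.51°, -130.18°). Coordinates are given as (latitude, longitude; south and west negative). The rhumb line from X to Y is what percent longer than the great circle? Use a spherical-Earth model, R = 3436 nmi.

25.9%

Great circle: σ = 0.4778 rad → d_gc = Rσ = 1641.8 nmi
Rhumb: Δφ = -0.1152, Δλ = -2.3513, Δψ = -0.4589, q = Δφ/Δψ = 0.2510 → d_rh = R√(Δφ²+q²Δλ²) = 2066.3 nmi
Excess = (2066.3 − 1641.8) / 1641.8 = 424.5 / 1641.8 = 25.86% ≈ 25.9%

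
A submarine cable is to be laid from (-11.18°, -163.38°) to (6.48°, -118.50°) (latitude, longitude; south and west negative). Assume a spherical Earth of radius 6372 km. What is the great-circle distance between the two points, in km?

5341 km

Haversine: a = sin²(Δφ/2)+cos φ₁ cos φ₂ sin²(Δλ/2) = 0.16559;  σ = 2·atan2(√a,√(1−a))
σ = 48.024° → d = Rσ = 6372·0.83818 = 5341 km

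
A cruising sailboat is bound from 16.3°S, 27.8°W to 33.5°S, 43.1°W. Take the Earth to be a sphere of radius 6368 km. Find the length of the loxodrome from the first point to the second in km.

2451 km

Δψ = ln[tan(π/4+φ₂/2)/tan(π/4+φ₁/2)] = -0.3328;  Δφ = -0.3002 rad,  Δλ = -0.2670 rad
q = Δφ/Δψ = 0.9021
d = R·√(Δφ² + q²Δλ²) = 6368·0.38491 = 2451 km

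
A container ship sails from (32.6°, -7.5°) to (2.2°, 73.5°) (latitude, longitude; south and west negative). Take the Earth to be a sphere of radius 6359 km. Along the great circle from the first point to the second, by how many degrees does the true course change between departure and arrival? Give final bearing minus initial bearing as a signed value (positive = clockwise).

At departure: θ₁ = atan2(sin Δλ cos φ₂, cos φ₁ sin φ₂ − sin φ₁ cos φ₂ cos Δλ) = 93.01°
At arrival: θ₂ = atan2(sin Δλ cos φ₁, −cos φ₂ sin φ₁ + sin φ₂ cos φ₁ cos Δλ) = 122.66°
Δθ = θ₂ − θ₁ = +29.6°

+29.6°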